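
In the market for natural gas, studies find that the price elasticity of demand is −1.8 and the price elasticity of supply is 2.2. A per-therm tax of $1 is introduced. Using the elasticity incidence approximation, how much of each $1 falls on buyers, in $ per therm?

Buyers bear ≈ $0.55 per therm.

Incidence ratio: buyers' share ≈ εs / (εs + |εd|) = 2.2 / (2.2 + 1.8) = 0.55.
So buyers bear ≈ 0.55 × $1 = $0.55; producers bear $0.45.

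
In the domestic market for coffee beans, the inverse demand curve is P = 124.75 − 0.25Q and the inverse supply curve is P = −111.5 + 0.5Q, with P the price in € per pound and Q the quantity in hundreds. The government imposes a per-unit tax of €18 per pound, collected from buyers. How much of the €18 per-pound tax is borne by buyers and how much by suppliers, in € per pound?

Rewrite in direct form: Qd = 499 − 4P and Qs = 2P + 223.
Before the tax: set 499 − 4P = 2P + 223 → P* = €46, Q* = 315.
With the tax collected from buyers, demand (in seller-price terms) shifts: Qd = 499 − 4(P + 18).
Solving gives Q = 291 with buyers paying €52 and suppliers receiving €34 (the €18 wedge).
Burden on buyers: €6; on suppliers: €12. (They sum to €18.)
The less price-elastic side of the market bears the larger share of a per-unit tax.

Buyers bear €6 per pound; suppliers bear €12 per pound.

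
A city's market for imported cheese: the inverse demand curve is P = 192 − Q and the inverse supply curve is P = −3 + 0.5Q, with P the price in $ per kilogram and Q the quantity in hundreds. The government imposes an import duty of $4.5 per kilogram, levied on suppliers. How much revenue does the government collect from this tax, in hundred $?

Rewrite in direct form: Qd = 192 − P and Qs = 2P + 6.
Without the tax, 192 − P = 2P + 6 gives 3P = 186, so P* = $62 and Q* = 130.
With the tax collected from suppliers, supply shifts: Qs = 2(P − 4.5) + 6.
Solving gives Q = 127 with consumers paying $65 and suppliers receiving $60.5 (the $4.5 wedge).
Revenue = t · Q = 4.5 · 127 = $571.5.

Tax revenue = $571.5 hundred.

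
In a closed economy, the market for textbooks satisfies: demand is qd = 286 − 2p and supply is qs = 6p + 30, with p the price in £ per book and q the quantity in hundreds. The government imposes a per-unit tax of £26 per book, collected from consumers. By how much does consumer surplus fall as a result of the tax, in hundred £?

Before the tax: set 286 − 2p = 6p + 30 → p* = £32, q* = 222.
With the tax collected from consumers, demand (in seller-price terms) shifts: qd = 286 − 2(p + 26).
New equilibrium: consumers pay £51.5, producers receive £25.5, q = 183. (Wedge: pb − ps = 26.)
ΔCS is the trapezoid between Q = 183 and Q = 222 of height £19.5: ½ · (222 + 183) · 19.5 = £3948.75.

Consumer surplus falls by £3948.75 hundred.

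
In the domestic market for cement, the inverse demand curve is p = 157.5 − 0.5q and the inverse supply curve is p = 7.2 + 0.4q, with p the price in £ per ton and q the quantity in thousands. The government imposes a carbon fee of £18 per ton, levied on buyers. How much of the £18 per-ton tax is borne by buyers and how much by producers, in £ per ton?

Inverting to q(p) form: qd = 315 − 2p; qs = 2.5p − 18.
Before the tax: set 315 − 2p = 2.5p − 18 → p* = £74, q* = 167.
With the tax collected from buyers, demand (in seller-price terms) shifts: qd = 315 − 2(p + 18).
New equilibrium: buyers pay £84, producers receive £66, q = 147. (Wedge: pb − ps = 18.)
Burden on buyers: £10; on producers: £8. (They sum to £18.)

Buyers bear £10 per ton; producers bear £8 per ton.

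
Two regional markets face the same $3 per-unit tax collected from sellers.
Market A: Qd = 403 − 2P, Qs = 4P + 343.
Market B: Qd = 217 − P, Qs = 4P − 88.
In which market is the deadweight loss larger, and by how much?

Market A, by $2.4.

Market A: pre-tax P* = $10, Q* = 383; post-tax Q = 379; deadweight loss = $6.
Market B: pre-tax P* = $61, Q* = 156; post-tax Q = 153.6; deadweight loss = $3.6.
Difference: $6 vs $3.6 → market A is larger by $2.4.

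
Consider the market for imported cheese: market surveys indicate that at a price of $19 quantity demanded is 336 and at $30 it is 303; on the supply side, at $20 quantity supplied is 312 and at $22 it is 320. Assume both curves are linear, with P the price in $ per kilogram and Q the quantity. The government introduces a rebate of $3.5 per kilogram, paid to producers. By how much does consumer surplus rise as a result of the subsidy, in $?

Consumer surplus rises by $654.

Demand slope: (303 − 336)/(30 − 19) = -3, so Qd = 393 − 3P.
Supply slope: (320 − 312)/(22 − 20) = 4, so Qs = 4P + 232.
Before the subsidy: set 393 − 3P = 4P + 232 → P* = $23, Q* = 324.
With a per-unit subsidy paid to producers, each receives P + 3.5 per unit sold, so supply becomes Qs = 4(P + 3.5) + 232.
Solving gives Q = 330 with buyers paying $21 and producers receiving $24.5 (the $3.5 wedge).
ΔCS is the trapezoid between Q = 330 and Q = 324 of height $2: ½ · (324 + 330) · 2 = $654.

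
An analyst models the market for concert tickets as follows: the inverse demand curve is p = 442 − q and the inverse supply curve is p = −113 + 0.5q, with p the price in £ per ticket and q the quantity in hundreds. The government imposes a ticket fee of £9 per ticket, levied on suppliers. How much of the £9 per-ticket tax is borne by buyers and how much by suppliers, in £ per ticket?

Rewrite in direct form: qd = 442 − p and qs = 2p + 226.
Without the tax, 442 − p = 2p + 226 gives 3p = 216, so p* = £72 and q* = 370.
With the tax collected from suppliers, supply shifts: qs = 2(p − 9) + 226.
Solving gives q = 364 with buyers paying £78 and suppliers receiving £69 (the £9 wedge).
Burden on buyers: £6; on suppliers: £3. (They sum to £9.)

Buyers bear £6 per ticket; suppliers bear £3 per ticket.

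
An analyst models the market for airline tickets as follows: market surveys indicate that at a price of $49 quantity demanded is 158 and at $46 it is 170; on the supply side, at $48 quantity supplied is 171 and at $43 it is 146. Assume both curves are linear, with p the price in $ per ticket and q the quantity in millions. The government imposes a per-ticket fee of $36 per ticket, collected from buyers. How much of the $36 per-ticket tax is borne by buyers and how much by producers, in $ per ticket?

Buyers bear $20 per ticket; producers bear $16 per ticket.

Demand slope: (170 − 158)/(46 − 49) = -4, so qd = 354 − 4p.
Supply slope: (146 − 171)/(43 − 48) = 5, so qs = 5p − 69.
Without the tax, 354 − 4p = 5p − 69 gives 9p = 423, so p* = $47 and q* = 166.
With the tax collected from buyers, demand (in seller-price terms) shifts: qd = 354 − 4(p + 36).
New equilibrium: buyers pay $67, producers receive $31, q = 86. (Wedge: pb − ps = 36.)
Burden on buyers: $20; on producers: $16. (They sum to $36.)
The less price-elastic side of the market bears the larger share of a per-unit tax.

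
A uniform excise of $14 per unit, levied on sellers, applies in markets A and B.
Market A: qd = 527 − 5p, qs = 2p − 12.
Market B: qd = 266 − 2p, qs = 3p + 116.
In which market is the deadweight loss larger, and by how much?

Market A, by $22.4.

Market A: pre-tax p* = $77, q* = 142; post-tax q = 122; deadweight loss = $140.
Market B: pre-tax p* = $30, q* = 206; post-tax q = 189.2; deadweight loss = $117.6.
Difference: $140 vs $117.6 → market A is larger by $22.4.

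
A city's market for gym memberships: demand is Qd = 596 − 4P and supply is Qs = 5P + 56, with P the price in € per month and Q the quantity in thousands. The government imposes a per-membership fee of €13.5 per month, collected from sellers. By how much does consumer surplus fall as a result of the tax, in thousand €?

Consumer surplus falls by €2557.5 thousand.

Without the tax, 596 − 4P = 5P + 56 gives 9P = 540, so P* = €60 and Q* = 356.
With the tax collected from sellers, supply shifts: Qs = 5(P − 13.5) + 56.
New equilibrium: buyers pay €67.5, sellers receive €54, Q = 326. (Wedge: Pb − Ps = 13.5.)
ΔCS is the trapezoid between Q = 326 and Q = 356 of height €7.5: ½ · (356 + 326) · 7.5 = €2557.5.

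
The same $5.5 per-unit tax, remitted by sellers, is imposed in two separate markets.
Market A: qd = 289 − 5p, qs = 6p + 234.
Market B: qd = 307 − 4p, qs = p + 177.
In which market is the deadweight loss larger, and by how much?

Market A, by $29.15.

Market A: pre-tax p* = $5, q* = 264; post-tax q = 249; deadweight loss = $41.25.
Market B: pre-tax p* = $26, q* = 203; post-tax q = 198.6; deadweight loss = $12.1.
Difference: $41.25 vs $12.1 → market A is larger by $29.15.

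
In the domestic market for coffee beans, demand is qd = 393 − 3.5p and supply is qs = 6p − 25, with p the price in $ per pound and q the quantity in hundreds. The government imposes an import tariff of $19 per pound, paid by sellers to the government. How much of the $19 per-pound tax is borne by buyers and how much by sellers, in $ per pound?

Buyers bear $12 per pound; sellers bear $7 per pound.

Before the tax: set 393 − 3.5p = 6p − 25 → p* = $44, q* = 239.
With the tax collected from sellers, supply shifts: qs = 6(p − 19) − 25.
New equilibrium: buyers pay $56, sellers receive $37, q = 197. (Wedge: pb − ps = 19.)
Burden on buyers: $12; on sellers: $7. (They sum to $19.)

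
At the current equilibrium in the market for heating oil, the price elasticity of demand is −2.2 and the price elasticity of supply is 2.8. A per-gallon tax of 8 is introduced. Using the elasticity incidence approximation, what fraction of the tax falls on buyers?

Buyers' share ≈ 0.56.

Incidence ratio: buyers' share ≈ εs / (εs + |εd|) = 2.8 / (2.8 + 2.2) = 0.56.
Supply is the more elastic side, so buyers bear the larger share.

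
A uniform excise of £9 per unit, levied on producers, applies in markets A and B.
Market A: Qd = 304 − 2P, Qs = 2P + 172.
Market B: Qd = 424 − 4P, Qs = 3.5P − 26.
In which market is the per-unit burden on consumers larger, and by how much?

Market A: pre-tax P* = £33, Q* = 238; post-tax Q = 229; per-unit burden on consumers = £4.5.
Market B: pre-tax P* = £60, Q* = 184; post-tax Q = 167.2; per-unit burden on consumers = £4.2.
Difference: £4.5 vs £4.2 → market A is larger by £0.3.

Market A, by £0.3.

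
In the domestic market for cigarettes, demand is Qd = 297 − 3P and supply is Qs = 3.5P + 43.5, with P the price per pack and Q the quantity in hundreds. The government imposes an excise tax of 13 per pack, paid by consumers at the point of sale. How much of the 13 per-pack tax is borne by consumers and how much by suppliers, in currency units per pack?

Consumers bear 7 per pack; suppliers bear 6 per pack.

Without the tax, 297 − 3P = 3.5P + 43.5 gives 6.5P = 253.5, so P* = 39 and Q* = 180.
With the tax collected from consumers, demand (in seller-price terms) shifts: Qd = 297 − 3(P + 13).
New equilibrium: consumers pay 46, suppliers receive 33, Q = 159. (Wedge: Pb − Ps = 13.)
Burden on consumers: 7; on suppliers: 6. (They sum to 13.)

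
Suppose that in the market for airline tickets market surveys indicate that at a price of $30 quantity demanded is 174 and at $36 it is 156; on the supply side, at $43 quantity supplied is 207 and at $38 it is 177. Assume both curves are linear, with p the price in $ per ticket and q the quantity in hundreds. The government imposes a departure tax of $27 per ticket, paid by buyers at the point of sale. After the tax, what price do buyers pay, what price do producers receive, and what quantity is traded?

Demand slope: (156 − 174)/(36 − 30) = -3, so qd = 264 − 3p.
Supply slope: (177 − 207)/(38 − 43) = 6, so qs = 6p − 51.
Before the tax: set 264 − 3p = 6p − 51 → p* = $35, q* = 159.
With the tax collected from buyers, demand (in seller-price terms) shifts: qd = 264 − 3(p + 27).
Solving gives q = 105 with buyers paying $53 and producers receiving $26 (the $27 wedge).

Buyers pay $53; producers receive $26; quantity = 105.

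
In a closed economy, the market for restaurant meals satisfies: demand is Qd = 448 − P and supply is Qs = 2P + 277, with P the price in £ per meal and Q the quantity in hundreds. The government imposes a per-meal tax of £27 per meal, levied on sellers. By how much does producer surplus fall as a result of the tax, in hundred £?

Without the tax, 448 − P = 2P + 277 gives 3P = 171, so P* = £57 and Q* = 391.
With the tax collected from sellers, supply shifts: Qs = 2(P − 27) + 277.
Solving gives Q = 373 with consumers paying £75 and sellers receiving £48 (the £27 wedge).
ΔPS is the trapezoid between Q = 373 and Q = 391 of height £9: ½ · (391 + 373) · 9 = £3438.

Producer surplus falls by £3438 hundred.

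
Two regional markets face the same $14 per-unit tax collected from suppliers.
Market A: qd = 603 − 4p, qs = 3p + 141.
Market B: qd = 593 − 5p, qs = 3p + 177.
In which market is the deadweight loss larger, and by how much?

Market B, by $15.75.

Market A: pre-tax p* = $66, q* = 339; post-tax q = 315; deadweight loss = $168.
Market B: pre-tax p* = $52, q* = 333; post-tax q = 306.75; deadweight loss = $183.75.
Difference: $168 vs $183.75 → market B is larger by $15.75.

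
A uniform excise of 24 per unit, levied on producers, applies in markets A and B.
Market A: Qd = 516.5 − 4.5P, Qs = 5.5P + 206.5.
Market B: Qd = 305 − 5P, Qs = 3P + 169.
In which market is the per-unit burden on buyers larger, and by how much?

Market A, by 4.2.

Market A: pre-tax P* = 31, Q* = 377; post-tax Q = 317.6; per-unit burden on buyers = 13.2.
Market B: pre-tax P* = 17, Q* = 220; post-tax Q = 175; per-unit burden on buyers = 9.
Difference: 13.2 vs 9 → market A is larger by 4.2.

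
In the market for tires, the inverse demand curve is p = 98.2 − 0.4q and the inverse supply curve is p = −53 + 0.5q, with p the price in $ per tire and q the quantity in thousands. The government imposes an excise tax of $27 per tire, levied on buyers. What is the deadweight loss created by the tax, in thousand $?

Rewrite in direct form: qd = 245.5 − 2.5p and qs = 2p + 106.
Before the tax: set 245.5 − 2.5p = 2p + 106 → p* = $31, q* = 168.
With the tax collected from buyers, demand (in seller-price terms) shifts: qd = 245.5 − 2.5(p + 27).
New equilibrium: buyers pay $43, suppliers receive $16, q = 138. (Wedge: pb − ps = 27.)
Quantity falls by |ΔQ| = |168 − 138| = 30.
DWL = ½ · t · |ΔQ| = ½ · 27 · 30 = $405.

Deadweight loss = $405 thousand.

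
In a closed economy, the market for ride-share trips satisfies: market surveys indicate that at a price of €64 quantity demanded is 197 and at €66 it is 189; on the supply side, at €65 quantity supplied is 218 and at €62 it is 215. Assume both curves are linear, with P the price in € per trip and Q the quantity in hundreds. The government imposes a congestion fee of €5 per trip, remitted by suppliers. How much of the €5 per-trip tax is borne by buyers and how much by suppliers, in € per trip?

Buyers bear €1 per trip; suppliers bear €4 per trip.

Demand slope: (189 − 197)/(66 − 64) = -4, so Qd = 453 − 4P.
Supply slope: (215 − 218)/(62 − 65) = 1, so Qs = P + 153.
Before the tax: set 453 − 4P = P + 153 → P* = €60, Q* = 213.
With the tax collected from suppliers, supply shifts: Qs = (P − 5) + 153.
New equilibrium: buyers pay €61, suppliers receive €56, Q = 209. (Wedge: Pb − Ps = 5.)
Burden on buyers: €1; on suppliers: €4. (They sum to €5.)
The less price-elastic side of the market bears the larger share of a per-unit tax.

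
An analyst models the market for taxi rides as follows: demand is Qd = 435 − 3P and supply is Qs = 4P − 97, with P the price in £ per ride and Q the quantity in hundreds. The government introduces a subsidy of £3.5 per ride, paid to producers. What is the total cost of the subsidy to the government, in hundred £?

Without the subsidy, 435 − 3P = 4P − 97 gives 7P = 532, so P* = £76 and Q* = 207.
With a per-unit subsidy paid to producers, each receives P + 3.5 per unit sold, so supply becomes Qs = 4(P + 3.5) − 97.
New equilibrium: buyers pay £74, producers receive £77.5, Q = 213. (Wedge: Pb − Ps = −3.5.)
Outlay = t · Q = 3.5 · 213 = £745.5.

Government outlay = £745.5 hundred.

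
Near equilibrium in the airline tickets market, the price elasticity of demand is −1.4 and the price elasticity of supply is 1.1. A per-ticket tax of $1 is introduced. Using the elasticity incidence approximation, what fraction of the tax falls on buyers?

Incidence ratio: buyers' share ≈ εs / (εs + |εd|) = 1.1 / (1.1 + 1.4) = 0.44.
Supply is the less elastic side, so buyers bear the smaller share.

Buyers' share ≈ 0.44.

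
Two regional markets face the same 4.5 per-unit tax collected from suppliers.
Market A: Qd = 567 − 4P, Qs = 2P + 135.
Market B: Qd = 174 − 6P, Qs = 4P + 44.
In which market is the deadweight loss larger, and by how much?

Market B, by 10.8.

Market A: pre-tax P* = 72, Q* = 279; post-tax Q = 273; deadweight loss = 13.5.
Market B: pre-tax P* = 13, Q* = 96; post-tax Q = 85.2; deadweight loss = 24.3.
Difference: 13.5 vs 24.3 → market B is larger by 10.8.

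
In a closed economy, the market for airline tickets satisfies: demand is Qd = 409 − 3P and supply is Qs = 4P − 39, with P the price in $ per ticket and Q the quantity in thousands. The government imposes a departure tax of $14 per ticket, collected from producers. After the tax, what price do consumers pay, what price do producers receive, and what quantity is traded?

Consumers pay $72; producers receive $58; quantity = 193.

Without the tax, 409 − 3P = 4P − 39 gives 7P = 448, so P* = $64 and Q* = 217.
With the tax collected from producers, supply shifts: Qs = 4(P − 14) − 39.
Solving gives Q = 193 with consumers paying $72 and producers receiving $58 (the $14 wedge).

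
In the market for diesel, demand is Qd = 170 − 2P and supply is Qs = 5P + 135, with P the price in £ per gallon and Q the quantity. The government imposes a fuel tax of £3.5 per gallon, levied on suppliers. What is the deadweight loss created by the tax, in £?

Without the tax, 170 − 2P = 5P + 135 gives 7P = 35, so P* = £5 and Q* = 160.
With the tax collected from suppliers, supply shifts: Qs = 5(P − 3.5) + 135.
Solving gives Q = 155 with consumers paying £7.5 and suppliers receiving £4 (the £3.5 wedge).
Quantity falls by |ΔQ| = |160 − 155| = 5.
DWL = ½ · t · |ΔQ| = ½ · 3.5 · 5 = £8.75.

Deadweight loss = £8.75.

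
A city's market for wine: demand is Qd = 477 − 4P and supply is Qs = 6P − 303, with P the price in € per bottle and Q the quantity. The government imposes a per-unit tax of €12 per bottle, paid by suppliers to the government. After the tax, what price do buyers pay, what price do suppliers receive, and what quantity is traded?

Without the tax, 477 − 4P = 6P − 303 gives 10P = 780, so P* = €78 and Q* = 165.
With the tax collected from suppliers, supply shifts: Qs = 6(P − 12) − 303.
Solving gives Q = 136.2 with buyers paying €85.2 and suppliers receiving €73.2 (the €12 wedge).
The less price-elastic side of the market bears the larger share of a per-unit tax.

Buyers pay €85.2; suppliers receive €73.2; quantity = 136.2.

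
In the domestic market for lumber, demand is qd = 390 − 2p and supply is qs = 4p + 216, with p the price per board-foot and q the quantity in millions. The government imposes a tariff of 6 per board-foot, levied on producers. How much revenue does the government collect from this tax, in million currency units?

Tax revenue = 1944 million.

Without the tax, 390 − 2p = 4p + 216 gives 6p = 174, so p* = 29 and q* = 332.
With the tax collected from producers, supply shifts: qs = 4(p − 6) + 216.
Solving gives q = 324 with consumers paying 33 and producers receiving 27 (the 6 wedge).
Revenue = t · Q = 6 · 324 = 1944.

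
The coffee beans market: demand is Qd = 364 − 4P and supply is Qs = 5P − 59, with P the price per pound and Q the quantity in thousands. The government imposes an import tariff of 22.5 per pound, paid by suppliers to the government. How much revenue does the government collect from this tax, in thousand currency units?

Tax revenue = 2835 thousand.

Without the tax, 364 − 4P = 5P − 59 gives 9P = 423, so P* = 47 and Q* = 176.
With the tax collected from suppliers, supply shifts: Qs = 5(P − 22.5) − 59.
Solving gives Q = 126 with buyers paying 59.5 and suppliers receiving 37 (the 22.5 wedge).
Revenue = t · Q = 22.5 · 126 = 2835.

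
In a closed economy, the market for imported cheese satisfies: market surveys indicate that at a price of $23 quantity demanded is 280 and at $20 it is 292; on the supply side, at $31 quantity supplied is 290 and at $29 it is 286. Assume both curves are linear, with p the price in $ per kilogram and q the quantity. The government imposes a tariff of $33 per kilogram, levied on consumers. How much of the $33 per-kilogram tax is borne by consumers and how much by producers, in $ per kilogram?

Demand slope: (292 − 280)/(20 − 23) = -4, so qd = 372 − 4p.
Supply slope: (286 − 290)/(29 − 31) = 2, so qs = 2p + 228.
Without the tax, 372 − 4p = 2p + 228 gives 6p = 144, so p* = $24 and q* = 276.
With the tax collected from consumers, demand (in seller-price terms) shifts: qd = 372 − 4(p + 33).
Solving gives q = 232 with consumers paying $35 and producers receiving $2 (the $33 wedge).
Burden on consumers: $11; on producers: $22. (They sum to $33.)
The less price-elastic side of the market bears the larger share of a per-unit tax.

Consumers bear $11 per kilogram; producers bear $22 per kilogram.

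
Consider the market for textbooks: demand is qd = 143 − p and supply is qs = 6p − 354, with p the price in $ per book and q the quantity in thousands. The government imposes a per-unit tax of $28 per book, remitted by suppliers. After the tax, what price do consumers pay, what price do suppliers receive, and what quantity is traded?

Consumers pay $95; suppliers receive $67; quantity = 48.

Before the tax: set 143 − p = 6p − 354 → p* = $71, q* = 72.
With the tax collected from suppliers, supply shifts: qs = 6(p − 28) − 354.
New equilibrium: consumers pay $95, suppliers receive $67, q = 48. (Wedge: pb − ps = 28.)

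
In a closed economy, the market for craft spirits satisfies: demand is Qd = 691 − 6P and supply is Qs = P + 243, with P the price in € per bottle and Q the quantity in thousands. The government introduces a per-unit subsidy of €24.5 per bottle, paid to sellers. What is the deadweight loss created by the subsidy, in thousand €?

Deadweight loss = €257.25 thousand.

Before the subsidy: set 691 − 6P = P + 243 → P* = €64, Q* = 307.
With a per-unit subsidy paid to sellers, each receives P + 24.5 per unit sold, so supply becomes Qs = (P + 24.5) + 243.
Solving gives Q = 328 with buyers paying €60.5 and sellers receiving €85 (the €24.5 wedge).
Quantity rises by |ΔQ| = |307 − 328| = 21.
DWL = ½ · t · |ΔQ| = ½ · 24.5 · 21 = €257.25.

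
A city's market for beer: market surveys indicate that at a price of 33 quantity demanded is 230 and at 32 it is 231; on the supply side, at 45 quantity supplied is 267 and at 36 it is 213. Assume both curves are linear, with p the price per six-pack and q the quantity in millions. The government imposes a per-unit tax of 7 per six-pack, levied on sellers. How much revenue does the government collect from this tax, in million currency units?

Demand slope: (231 − 230)/(32 − 33) = -1, so qd = 263 − p.
Supply slope: (213 − 267)/(36 − 45) = 6, so qs = 6p − 3.
Before the tax: set 263 − p = 6p − 3 → p* = 38, q* = 225.
With the tax collected from sellers, supply shifts: qs = 6(p − 7) − 3.
Solving gives q = 219 with buyers paying 44 and sellers receiving 37 (the 7 wedge).
Revenue = t · Q = 7 · 219 = 1533.

Tax revenue = 1533 million.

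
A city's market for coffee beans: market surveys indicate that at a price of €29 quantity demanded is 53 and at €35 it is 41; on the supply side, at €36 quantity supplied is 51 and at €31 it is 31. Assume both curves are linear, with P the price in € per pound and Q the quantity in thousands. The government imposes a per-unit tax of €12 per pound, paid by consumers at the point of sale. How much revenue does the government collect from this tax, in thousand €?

Tax revenue = €324 thousand.

Demand slope: (41 − 53)/(35 − 29) = -2, so Qd = 111 − 2P.
Supply slope: (31 − 51)/(31 − 36) = 4, so Qs = 4P − 93.
Without the tax, 111 − 2P = 4P − 93 gives 6P = 204, so P* = €34 and Q* = 43.
With the tax collected from consumers, demand (in seller-price terms) shifts: Qd = 111 − 2(P + 12).
New equilibrium: consumers pay €42, producers receive €30, Q = 27. (Wedge: Pb − Ps = 12.)
Revenue = t · Q = 12 · 27 = €324.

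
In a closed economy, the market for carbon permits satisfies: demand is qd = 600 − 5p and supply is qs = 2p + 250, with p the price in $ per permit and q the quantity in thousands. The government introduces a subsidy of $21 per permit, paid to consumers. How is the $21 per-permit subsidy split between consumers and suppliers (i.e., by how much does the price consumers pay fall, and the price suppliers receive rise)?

Without the subsidy, 600 − 5p = 2p + 250 gives 7p = 350, so p* = $50 and q* = 350.
With a per-unit subsidy paid to consumers, each effectively pays p − 21, so demand becomes qd = 600 − 5(p − 21).
Solving gives q = 380 with consumers paying $44 and suppliers receiving $65 (the $21 wedge).
Gain to consumers: $6; to suppliers: $15. (They sum to $21.)

Consumers gain $6 per permit; suppliers gain $15 per permit.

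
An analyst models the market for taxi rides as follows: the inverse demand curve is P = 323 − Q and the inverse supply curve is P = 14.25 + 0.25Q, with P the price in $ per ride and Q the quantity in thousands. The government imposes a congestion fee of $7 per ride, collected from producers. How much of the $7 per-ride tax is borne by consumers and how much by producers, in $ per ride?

Rewrite in direct form: Qd = 323 − P and Qs = 4P − 57.
Before the tax: set 323 − P = 4P − 57 → P* = $76, Q* = 247.
With the tax collected from producers, supply shifts: Qs = 4(P − 7) − 57.
New equilibrium: consumers pay $81.6, producers receive $74.6, Q = 241.4. (Wedge: Pb − Ps = 7.)
Burden on consumers: $5.6; on producers: $1.4. (They sum to $7.)
The less price-elastic side of the market bears the larger share of a per-unit tax.

Consumers bear $5.6 per ride; producers bear $1.4 per ride.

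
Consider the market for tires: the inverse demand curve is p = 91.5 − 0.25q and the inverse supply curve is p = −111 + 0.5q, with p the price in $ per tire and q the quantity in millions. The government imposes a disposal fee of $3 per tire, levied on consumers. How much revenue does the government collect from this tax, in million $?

Tax revenue = $798 million.

Inverting to q(p) form: qd = 366 − 4p; qs = 2p + 222.
Before the tax: set 366 − 4p = 2p + 222 → p* = $24, q* = 270.
With the tax collected from consumers, demand (in seller-price terms) shifts: qd = 366 − 4(p + 3).
Solving gives q = 266 with consumers paying $25 and producers receiving $22 (the $3 wedge).
Revenue = t · Q = 3 · 266 = $798.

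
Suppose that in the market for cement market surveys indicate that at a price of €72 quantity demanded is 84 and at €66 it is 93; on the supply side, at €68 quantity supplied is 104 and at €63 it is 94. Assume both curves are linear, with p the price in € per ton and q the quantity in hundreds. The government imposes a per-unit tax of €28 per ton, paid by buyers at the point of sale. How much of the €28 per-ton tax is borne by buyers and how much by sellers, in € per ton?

Buyers bear €16 per ton; sellers bear €12 per ton.

Demand slope: (93 − 84)/(66 − 72) = -1.5, so qd = 192 − 1.5p.
Supply slope: (94 − 104)/(63 − 68) = 2, so qs = 2p − 32.
Without the tax, 192 − 1.5p = 2p − 32 gives 3.5p = 224, so p* = €64 and q* = 96.
With the tax collected from buyers, demand (in seller-price terms) shifts: qd = 192 − 1.5(p + 28).
Solving gives q = 72 with buyers paying €80 and sellers receiving €52 (the €28 wedge).
Burden on buyers: €16; on sellers: €12. (They sum to €28.)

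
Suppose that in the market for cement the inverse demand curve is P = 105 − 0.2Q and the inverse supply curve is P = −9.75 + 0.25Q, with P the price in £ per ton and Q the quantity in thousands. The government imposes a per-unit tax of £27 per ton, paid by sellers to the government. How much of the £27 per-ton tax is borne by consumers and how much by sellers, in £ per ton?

Consumers bear £12 per ton; sellers bear £15 per ton.

Inverting to Q(P) form: Qd = 525 − 5P; Qs = 4P + 39.
Without the tax, 525 − 5P = 4P + 39 gives 9P = 486, so P* = £54 and Q* = 255.
With the tax collected from sellers, supply shifts: Qs = 4(P − 27) + 39.
Solving gives Q = 195 with consumers paying £66 and sellers receiving £39 (the £27 wedge).
Burden on consumers: £12; on sellers: £15. (They sum to £27.)
The less price-elastic side of the market bears the larger share of a per-unit tax.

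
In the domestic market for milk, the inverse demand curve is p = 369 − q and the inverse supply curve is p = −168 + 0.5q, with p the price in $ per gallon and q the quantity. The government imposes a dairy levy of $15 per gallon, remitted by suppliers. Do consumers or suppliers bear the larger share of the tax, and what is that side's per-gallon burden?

Rewrite in direct form: qd = 369 − p and qs = 2p + 336.
Without the tax, 369 − p = 2p + 336 gives 3p = 33, so p* = $11 and q* = 358.
With the tax collected from suppliers, supply shifts: qs = 2(p − 15) + 336.
Solving gives q = 348 with consumers paying $21 and suppliers receiving $6 (the $15 wedge).
Per-gallon burden: consumers $10, suppliers $5.
Consumers take the larger share because demand is less price-elastic here (demand slope 1 vs supply slope 2).
The less price-elastic side of the market bears the larger share of a per-unit tax.

Consumers bear the larger share: $10 per gallon.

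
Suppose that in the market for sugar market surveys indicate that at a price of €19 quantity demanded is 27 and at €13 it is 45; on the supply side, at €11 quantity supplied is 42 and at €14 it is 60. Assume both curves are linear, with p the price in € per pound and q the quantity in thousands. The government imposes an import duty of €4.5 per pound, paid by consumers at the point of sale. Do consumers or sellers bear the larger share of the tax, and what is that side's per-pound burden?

Consumers bear the larger share: €3 per pound.

Demand slope: (45 − 27)/(13 − 19) = -3, so qd = 84 − 3p.
Supply slope: (60 − 42)/(14 − 11) = 6, so qs = 6p − 24.
Before the tax: set 84 − 3p = 6p − 24 → p* = €12, q* = 48.
With the tax collected from consumers, demand (in seller-price terms) shifts: qd = 84 − 3(p + 4.5).
New equilibrium: consumers pay €15, sellers receive €10.5, q = 39. (Wedge: pb − ps = 4.5.)
Per-pound burden: consumers €3, sellers €1.5.
Consumers take the larger share because demand is less price-elastic here (demand slope 3 vs supply slope 6).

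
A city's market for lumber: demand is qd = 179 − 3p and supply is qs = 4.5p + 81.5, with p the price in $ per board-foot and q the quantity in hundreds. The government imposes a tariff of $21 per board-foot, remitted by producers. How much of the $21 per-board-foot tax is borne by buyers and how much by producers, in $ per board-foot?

Before the tax: set 179 − 3p = 4.5p + 81.5 → p* = $13, q* = 140.
With the tax collected from producers, supply shifts: qs = 4.5(p − 21) + 81.5.
New equilibrium: buyers pay $25.6, producers receive $4.6, q = 102.2. (Wedge: pb − ps = 21.)
Burden on buyers: $12.6; on producers: $8.4. (They sum to $21.)
The less price-elastic side of the market bears the larger share of a per-unit tax.

Buyers bear $12.6 per board-foot; producers bear $8.4 per board-foot.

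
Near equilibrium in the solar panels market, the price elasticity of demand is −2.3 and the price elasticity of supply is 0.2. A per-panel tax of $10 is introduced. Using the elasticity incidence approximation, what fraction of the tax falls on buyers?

Buyers' share ≈ 0.08.

Incidence ratio: buyers' share ≈ εs / (εs + |εd|) = 0.2 / (0.2 + 2.3) = 0.08.
Supply is the less elastic side, so buyers bear the smaller share.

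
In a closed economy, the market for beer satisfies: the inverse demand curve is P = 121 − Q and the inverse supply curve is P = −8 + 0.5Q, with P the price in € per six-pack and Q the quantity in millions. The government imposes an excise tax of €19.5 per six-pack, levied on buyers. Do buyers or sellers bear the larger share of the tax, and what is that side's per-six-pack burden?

Inverting to Q(P) form: Qd = 121 − P; Qs = 2P + 16.
Before the tax: set 121 − P = 2P + 16 → P* = €35, Q* = 86.
With the tax collected from buyers, demand (in seller-price terms) shifts: Qd = 121 − (P + 19.5).
New equilibrium: buyers pay €48, sellers receive €28.5, Q = 73. (Wedge: Pb − Ps = 19.5.)
Per-six-pack burden: buyers €13, sellers €6.5.
Buyers take the larger share because demand is less price-elastic here (demand slope 1 vs supply slope 2).

Buyers bear the larger share: €13 per six-pack.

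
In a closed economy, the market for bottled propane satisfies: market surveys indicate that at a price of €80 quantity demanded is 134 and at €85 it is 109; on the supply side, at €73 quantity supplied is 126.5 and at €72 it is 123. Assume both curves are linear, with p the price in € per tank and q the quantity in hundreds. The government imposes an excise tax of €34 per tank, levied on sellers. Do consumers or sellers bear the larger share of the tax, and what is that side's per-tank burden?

Demand slope: (109 − 134)/(85 − 80) = -5, so qd = 534 − 5p.
Supply slope: (123 − 126.5)/(72 − 73) = 3.5, so qs = 3.5p − 129.
Without the tax, 534 − 5p = 3.5p − 129 gives 8.5p = 663, so p* = €78 and q* = 144.
With the tax collected from sellers, supply shifts: qs = 3.5(p − 34) − 129.
New equilibrium: consumers pay €92, sellers receive €58, q = 74. (Wedge: pb − ps = 34.)
Per-tank burden: consumers €14, sellers €20.
Sellers take the larger share because supply is less price-elastic here (demand slope 5 vs supply slope 3.5).
The less price-elastic side of the market bears the larger share of a per-unit tax.

Sellers bear the larger share: €20 per tank.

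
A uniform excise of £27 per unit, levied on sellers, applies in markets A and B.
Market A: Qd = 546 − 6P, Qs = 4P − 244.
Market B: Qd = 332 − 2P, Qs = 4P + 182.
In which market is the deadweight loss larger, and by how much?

Market A, by £388.8.

Market A: pre-tax P* = £79, Q* = 72; post-tax Q = 7.2; deadweight loss = £874.8.
Market B: pre-tax P* = £25, Q* = 282; post-tax Q = 246; deadweight loss = £486.
Difference: £874.8 vs £486 → market A is larger by £388.8.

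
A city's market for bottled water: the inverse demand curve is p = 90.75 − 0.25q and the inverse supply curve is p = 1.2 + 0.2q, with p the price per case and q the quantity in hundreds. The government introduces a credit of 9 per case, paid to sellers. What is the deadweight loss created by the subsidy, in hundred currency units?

Deadweight loss = 90 hundred.

Inverting to q(p) form: qd = 363 − 4p; qs = 5p − 6.
Before the subsidy: set 363 − 4p = 5p − 6 → p* = 41, q* = 199.
With a per-unit subsidy paid to sellers, each receives p + 9 per unit sold, so supply becomes qs = 5(p + 9) − 6.
Solving gives q = 219 with consumers paying 36 and sellers receiving 45 (the 9 wedge).
Quantity rises by |ΔQ| = |199 − 219| = 20.
DWL = ½ · t · |ΔQ| = ½ · 9 · 20 = 90.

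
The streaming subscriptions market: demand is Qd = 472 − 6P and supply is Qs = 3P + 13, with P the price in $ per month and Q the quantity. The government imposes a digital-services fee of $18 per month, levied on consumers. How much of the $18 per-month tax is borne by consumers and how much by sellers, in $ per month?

Consumers bear $6 per month; sellers bear $12 per month.

Before the tax: set 472 − 6P = 3P + 13 → P* = $51, Q* = 166.
With the tax collected from consumers, demand (in seller-price terms) shifts: Qd = 472 − 6(P + 18).
Solving gives Q = 130 with consumers paying $57 and sellers receiving $39 (the $18 wedge).
Burden on consumers: $6; on sellers: $12. (They sum to $18.)
The less price-elastic side of the market bears the larger share of a per-unit tax.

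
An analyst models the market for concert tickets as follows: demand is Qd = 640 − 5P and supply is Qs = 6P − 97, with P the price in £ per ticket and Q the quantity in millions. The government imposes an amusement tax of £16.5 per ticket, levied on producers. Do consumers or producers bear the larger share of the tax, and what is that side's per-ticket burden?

Consumers bear the larger share: £9 per ticket.

Before the tax: set 640 − 5P = 6P − 97 → P* = £67, Q* = 305.
With the tax collected from producers, supply shifts: Qs = 6(P − 16.5) − 97.
New equilibrium: consumers pay £76, producers receive £59.5, Q = 260. (Wedge: Pb − Ps = 16.5.)
Per-ticket burden: consumers £9, producers £7.5.
Consumers take the larger share because demand is less price-elastic here (demand slope 5 vs supply slope 6).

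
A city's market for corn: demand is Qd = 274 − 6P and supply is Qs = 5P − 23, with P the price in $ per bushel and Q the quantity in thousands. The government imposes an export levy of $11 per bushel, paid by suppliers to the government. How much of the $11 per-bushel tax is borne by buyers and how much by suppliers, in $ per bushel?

Buyers bear $5 per bushel; suppliers bear $6 per bushel.

Before the tax: set 274 − 6P = 5P − 23 → P* = $27, Q* = 112.
With the tax collected from suppliers, supply shifts: Qs = 5(P − 11) − 23.
New equilibrium: buyers pay $32, suppliers receive $21, Q = 82. (Wedge: Pb − Ps = 11.)
Burden on buyers: $5; on suppliers: $6. (They sum to $11.)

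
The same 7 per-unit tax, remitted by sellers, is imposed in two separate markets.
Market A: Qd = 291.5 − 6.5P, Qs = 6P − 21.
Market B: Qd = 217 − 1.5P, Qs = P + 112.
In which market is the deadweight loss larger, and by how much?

Market A: pre-tax P* = 25, Q* = 129; post-tax Q = 107.16; deadweight loss = 76.44.
Market B: pre-tax P* = 42, Q* = 154; post-tax Q = 149.8; deadweight loss = 14.7.
Difference: 76.44 vs 14.7 → market A is larger by 61.74.

Market A, by 61.74.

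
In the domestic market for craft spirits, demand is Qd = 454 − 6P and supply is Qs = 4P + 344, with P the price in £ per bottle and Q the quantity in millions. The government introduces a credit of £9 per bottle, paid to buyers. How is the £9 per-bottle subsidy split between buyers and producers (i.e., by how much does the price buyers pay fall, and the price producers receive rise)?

Without the subsidy, 454 − 6P = 4P + 344 gives 10P = 110, so P* = £11 and Q* = 388.
With a per-unit subsidy paid to buyers, each effectively pays P − 9, so demand becomes Qd = 454 − 6(P − 9).
Solving gives Q = 409.6 with buyers paying £7.4 and producers receiving £16.4 (the £9 wedge).
Gain to buyers: £3.6; to producers: £5.4. (They sum to £9.)

Buyers gain £3.6 per bottle; producers gain £5.4 per bottle.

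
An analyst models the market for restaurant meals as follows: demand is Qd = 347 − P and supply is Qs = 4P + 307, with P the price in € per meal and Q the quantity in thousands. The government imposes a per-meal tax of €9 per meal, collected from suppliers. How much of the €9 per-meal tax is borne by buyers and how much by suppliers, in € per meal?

Without the tax, 347 − P = 4P + 307 gives 5P = 40, so P* = €8 and Q* = 339.
With the tax collected from suppliers, supply shifts: Qs = 4(P − 9) + 307.
New equilibrium: buyers pay €15.2, suppliers receive €6.2, Q = 331.8. (Wedge: Pb − Ps = 9.)
Burden on buyers: €7.2; on suppliers: €1.8. (They sum to €9.)

Buyers bear €7.2 per meal; suppliers bear €1.8 per meal.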